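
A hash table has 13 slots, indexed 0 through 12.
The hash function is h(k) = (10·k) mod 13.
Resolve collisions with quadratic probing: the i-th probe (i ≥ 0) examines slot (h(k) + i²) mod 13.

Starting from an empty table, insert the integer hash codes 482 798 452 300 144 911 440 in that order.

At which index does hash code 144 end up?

482 hashes to 10; slot 10 is free -> place at 10.
798 hashes to 11; slot 11 is free -> place at 11.
452 hashes to 9; slot 9 is free -> place at 9.
300 hashes to 10; 10,11 taken -> place at 1.
144 hashes to 10; 10,11,1 taken -> place at 6.
911 hashes to 10; 10,11,1,6 taken -> place at 0.
440 hashes to 6; 6 taken -> place at 7.
Table: [911, 300, —, —, —, —, 144, 440, —, 452, 482, 798, —]

6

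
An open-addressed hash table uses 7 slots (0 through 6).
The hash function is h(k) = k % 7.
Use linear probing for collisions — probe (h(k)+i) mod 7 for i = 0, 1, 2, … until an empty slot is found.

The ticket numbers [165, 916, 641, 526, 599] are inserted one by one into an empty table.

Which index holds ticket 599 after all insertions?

165: h=4 -> slot 4
916: h=6 -> slot 6
641: h=4, probe 4,5 -> slot 5
526: h=1 -> slot 1
599: h=4, probe 4,5,6,0 -> slot 0
Table: [599, 526, —, —, 165, 641, 916]

0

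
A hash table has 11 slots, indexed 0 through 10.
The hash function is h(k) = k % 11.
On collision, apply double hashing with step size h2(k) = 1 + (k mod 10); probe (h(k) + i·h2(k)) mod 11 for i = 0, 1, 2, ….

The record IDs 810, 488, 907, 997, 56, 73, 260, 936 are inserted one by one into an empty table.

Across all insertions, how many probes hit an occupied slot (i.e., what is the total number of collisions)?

810: h=7 => slot 7
488: h=4 => slot 4
907: h=5 => slot 5
997: h=7, h2=8, probe 7,4,1 => slot 1
56: h=1, h2=7, probe 1,8 => slot 8
73: h=7, h2=4, probe 7,0 => slot 0
260: h=7, h2=1, probe 7,8,9 => slot 9
936: h=1, h2=7, probe 1,8,4,0,7,3 => slot 3
Table: [73, 997, —, 936, 488, 907, —, 810, 56, 260, —]

11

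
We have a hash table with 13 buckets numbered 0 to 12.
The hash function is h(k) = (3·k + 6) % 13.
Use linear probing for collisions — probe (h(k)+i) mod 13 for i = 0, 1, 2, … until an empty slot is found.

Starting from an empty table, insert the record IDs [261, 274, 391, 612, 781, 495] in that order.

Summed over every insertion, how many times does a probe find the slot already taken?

Insert 261: h=9, slot 9 empty => index 9.
Insert 274: h=9, slot 9 occupied => index 10.
Insert 391: h=9, slots 9,10 occupied => index 11.
Insert 612: h=9, slots 9,10,11 occupied => index 12.
Insert 781: h=9, slots 9,10,11,12 occupied => index 0.
Insert 495: h=9, slots 9,10,11,12,0 occupied => index 1.
Table: [781, 495, ∅, ∅, ∅, ∅, ∅, ∅, ∅, 261, 274, 391, 612]

15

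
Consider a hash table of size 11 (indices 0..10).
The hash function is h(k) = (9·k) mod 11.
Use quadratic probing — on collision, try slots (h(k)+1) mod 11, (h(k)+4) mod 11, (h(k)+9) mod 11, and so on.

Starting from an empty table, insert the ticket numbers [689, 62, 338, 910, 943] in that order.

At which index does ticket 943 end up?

689 hashes to 8; slot 8 is free -> place at 8.
62 hashes to 8; 8 taken -> place at 9.
338 hashes to 6; slot 6 is free -> place at 6.
910 hashes to 6; 6 taken -> place at 7.
943 hashes to 6; 6,7 taken -> place at 10.
Table: [., ., ., ., ., ., 338, 910, 689, 62, 943]

10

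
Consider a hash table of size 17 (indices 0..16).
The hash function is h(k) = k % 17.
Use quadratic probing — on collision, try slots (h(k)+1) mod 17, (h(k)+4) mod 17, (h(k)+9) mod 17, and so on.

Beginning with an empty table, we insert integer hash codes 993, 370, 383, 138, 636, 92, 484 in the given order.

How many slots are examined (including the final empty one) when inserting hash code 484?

3

Insert 993: h=7, slot 7 empty → index 7.
Insert 370: h=13, slot 13 empty → index 13.
Insert 383: h=9, slot 9 empty → index 9.
Insert 138: h=2, slot 2 empty → index 2.
Insert 636: h=7, slot 7 occupied → index 8.
Insert 92: h=7, slots 7,8 occupied → index 11.
Insert 484: h=8, slots 8,9 occupied → index 12.
Table: [_, _, 138, _, _, _, _, 993, 636, 383, _, 92, 484, 370, _, _, _]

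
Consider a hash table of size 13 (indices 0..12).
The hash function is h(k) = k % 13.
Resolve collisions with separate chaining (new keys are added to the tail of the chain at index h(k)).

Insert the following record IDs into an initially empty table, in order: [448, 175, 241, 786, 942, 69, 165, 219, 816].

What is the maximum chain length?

4

448 → bucket 6
175 → bucket 6 (collision)
241 → bucket 7
786 → bucket 6 (collision)
942 → bucket 6 (collision)
69 → bucket 4
165 → bucket 9
219 → bucket 11
816 → bucket 10
Final buckets:
0: ∅
1: ∅
2: ∅
3: ∅
4: 69
5: ∅
6: 448 -> 175 -> 786 -> 942
7: 241
8: ∅
9: 165
10: 816
11: 219
12: ∅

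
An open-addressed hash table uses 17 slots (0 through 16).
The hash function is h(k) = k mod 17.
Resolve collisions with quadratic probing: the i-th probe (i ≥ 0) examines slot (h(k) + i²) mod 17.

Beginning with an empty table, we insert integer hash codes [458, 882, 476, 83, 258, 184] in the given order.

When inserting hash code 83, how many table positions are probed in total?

Insert 458: h=16, slot 16 empty -> index 16.
Insert 882: h=15, slot 15 empty -> index 15.
Insert 476: h=0, slot 0 empty -> index 0.
Insert 83: h=15, slots 15,16 occupied -> index 2.
Insert 258: h=3, slot 3 empty -> index 3.
Insert 184: h=14, slot 14 empty -> index 14.
Table: [476, ∅, 83, 258, ∅, ∅, ∅, ∅, ∅, ∅, ∅, ∅, ∅, ∅, 184, 882, 458]

3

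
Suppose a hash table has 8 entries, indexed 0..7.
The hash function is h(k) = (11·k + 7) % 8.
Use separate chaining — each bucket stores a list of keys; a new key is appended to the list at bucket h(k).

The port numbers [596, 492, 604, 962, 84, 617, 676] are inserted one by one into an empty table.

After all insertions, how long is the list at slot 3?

596 → bucket 3
492 → bucket 3 (collision)
604 → bucket 3 (collision)
962 → bucket 5
84 → bucket 3 (collision)
617 → bucket 2
676 → bucket 3 (collision)
Final buckets:
0: _
1: _
2: 617
3: 596 -> 492 -> 604 -> 84 -> 676
4: _
5: 962
6: _
7: _

5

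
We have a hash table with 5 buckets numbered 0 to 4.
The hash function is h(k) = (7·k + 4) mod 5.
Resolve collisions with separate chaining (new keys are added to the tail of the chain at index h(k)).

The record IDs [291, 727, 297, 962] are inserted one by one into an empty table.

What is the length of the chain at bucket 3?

Insert 291: h=1, bucket 1 empty → new chain.
Insert 727: h=3, bucket 3 empty → new chain.
Insert 297: h=3, bucket 3 nonempty → append to chain.
Insert 962: h=3, bucket 3 nonempty → append to chain.
Final buckets:
0: -
1: 291
2: -
3: 727 -> 297 -> 962
4: -

3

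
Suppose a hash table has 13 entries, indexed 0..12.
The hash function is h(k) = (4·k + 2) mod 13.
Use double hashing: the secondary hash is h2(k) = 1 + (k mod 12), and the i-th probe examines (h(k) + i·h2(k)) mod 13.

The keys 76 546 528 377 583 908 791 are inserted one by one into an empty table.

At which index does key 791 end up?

6

Insert 76: h=7, slot 7 empty → index 7.
Insert 546: h=2, slot 2 empty → index 2.
Insert 528: h=8, slot 8 empty → index 8.
Insert 377: h=2, h2=6, slots 2,8 occupied → index 1.
Insert 583: h=7, h2=8, slots 7,2 occupied → index 10.
Insert 908: h=7, h2=9, slot 7 occupied → index 3.
Insert 791: h=7, h2=12, slot 7 occupied → index 6.
Table: [∅, 377, 546, 908, ∅, ∅, 791, 76, 528, ∅, 583, ∅, ∅]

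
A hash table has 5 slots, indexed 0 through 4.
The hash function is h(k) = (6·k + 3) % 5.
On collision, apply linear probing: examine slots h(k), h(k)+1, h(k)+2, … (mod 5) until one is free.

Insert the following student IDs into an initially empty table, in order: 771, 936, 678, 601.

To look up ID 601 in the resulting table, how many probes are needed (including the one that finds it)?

4

771: h=4 -> slot 4
936: h=4, probe 4,0 -> slot 0
678: h=1 -> slot 1
601: h=4, probe 4,0,1,2 -> slot 2
Table: [936, 678, 601, _, 771]
Lookup 601: h=4, probe 4,0,1,2 → found at 2.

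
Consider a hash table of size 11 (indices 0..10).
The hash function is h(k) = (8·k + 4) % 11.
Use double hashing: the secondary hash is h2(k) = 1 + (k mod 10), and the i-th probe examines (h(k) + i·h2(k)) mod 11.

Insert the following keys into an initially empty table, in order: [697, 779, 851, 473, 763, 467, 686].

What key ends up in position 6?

697: h=3 → slot 3
779: h=10 → slot 10
851: h=3, h2=2, probe 3,5 → slot 5
473: h=4 → slot 4
763: h=3, h2=4, probe 3,7 → slot 7
467: h=0 → slot 0
686: h=3, h2=7, probe 3,10,6 → slot 6
Table: [467, _, _, 697, 473, 851, 686, 763, _, _, 779]

686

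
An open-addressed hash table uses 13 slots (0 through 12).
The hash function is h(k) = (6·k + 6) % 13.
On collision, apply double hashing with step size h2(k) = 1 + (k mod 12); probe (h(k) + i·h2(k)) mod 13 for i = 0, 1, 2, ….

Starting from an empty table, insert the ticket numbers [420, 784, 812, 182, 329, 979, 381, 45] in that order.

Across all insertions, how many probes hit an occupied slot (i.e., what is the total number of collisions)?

Insert 420: h=4, slot 4 empty => index 4.
Insert 784: h=4, h2=5, slot 4 occupied => index 9.
Insert 812: h=3, slot 3 empty => index 3.
Insert 182: h=6, slot 6 empty => index 6.
Insert 329: h=4, h2=6, slot 4 occupied => index 10.
Insert 979: h=4, h2=8, slot 4 occupied => index 12.
Insert 381: h=4, h2=10, slot 4 occupied => index 1.
Insert 45: h=3, h2=10, slot 3 occupied => index 0.
Table: [45, 381, ., 812, 420, ., 182, ., ., 784, 329, ., 979]

5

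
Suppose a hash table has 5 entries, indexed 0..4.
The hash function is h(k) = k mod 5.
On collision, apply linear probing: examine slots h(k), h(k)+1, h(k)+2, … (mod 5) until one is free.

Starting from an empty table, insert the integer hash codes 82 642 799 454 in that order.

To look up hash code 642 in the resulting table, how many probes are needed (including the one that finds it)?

2

82 hashes to 2; slot 2 is free => place at 2.
642 hashes to 2; 2 taken => place at 3.
799 hashes to 4; slot 4 is free => place at 4.
454 hashes to 4; 4 taken => place at 0.
Table: [454, ., 82, 642, 799]
Lookup 642: h=2, probe 2,3 → found at 3.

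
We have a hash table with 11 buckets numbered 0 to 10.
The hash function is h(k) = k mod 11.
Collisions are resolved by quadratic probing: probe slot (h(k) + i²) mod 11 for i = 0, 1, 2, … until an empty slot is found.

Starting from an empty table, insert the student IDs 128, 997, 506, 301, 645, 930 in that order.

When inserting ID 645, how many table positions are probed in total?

4

Insert 128: h=7, slot 7 empty → index 7.
Insert 997: h=7, slot 7 occupied → index 8.
Insert 506: h=0, slot 0 empty → index 0.
Insert 301: h=4, slot 4 empty → index 4.
Insert 645: h=7, slots 7,8,0 occupied → index 5.
Insert 930: h=6, slot 6 empty → index 6.
Table: [506, ∅, ∅, ∅, 301, 645, 930, 128, 997, ∅, ∅]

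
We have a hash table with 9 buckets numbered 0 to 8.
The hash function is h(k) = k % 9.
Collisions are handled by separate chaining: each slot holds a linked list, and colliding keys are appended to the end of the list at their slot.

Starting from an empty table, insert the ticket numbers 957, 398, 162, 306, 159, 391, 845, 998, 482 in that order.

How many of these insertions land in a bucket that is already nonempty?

2

957 → bucket 3
398 → bucket 2
162 → bucket 0
306 → bucket 0 (collision)
159 → bucket 6
391 → bucket 4
845 → bucket 8
998 → bucket 8 (collision)
482 → bucket 5
Final buckets:
0: 162 -> 306
1: _
2: 398
3: 957
4: 391
5: 482
6: 159
7: _
8: 845 -> 998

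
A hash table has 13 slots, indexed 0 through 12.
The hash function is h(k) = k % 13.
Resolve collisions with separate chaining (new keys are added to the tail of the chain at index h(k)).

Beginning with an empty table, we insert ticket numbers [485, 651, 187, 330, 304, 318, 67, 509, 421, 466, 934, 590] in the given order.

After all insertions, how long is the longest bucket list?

5

485 -> bucket 4
651 -> bucket 1
187 -> bucket 5
330 -> bucket 5 (collision)
304 -> bucket 5 (collision)
318 -> bucket 6
67 -> bucket 2
509 -> bucket 2 (collision)
421 -> bucket 5 (collision)
466 -> bucket 11
934 -> bucket 11 (collision)
590 -> bucket 5 (collision)
Final buckets:
0: —
1: 651
2: 67 -> 509
3: —
4: 485
5: 187 -> 330 -> 304 -> 421 -> 590
6: 318
7: —
8: —
9: —
10: —
11: 466 -> 934
12: —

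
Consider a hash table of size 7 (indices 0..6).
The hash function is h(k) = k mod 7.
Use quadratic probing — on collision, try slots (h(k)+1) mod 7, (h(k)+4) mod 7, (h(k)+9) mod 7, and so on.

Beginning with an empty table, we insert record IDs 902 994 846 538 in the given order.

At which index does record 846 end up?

902 hashes to 6; slot 6 is free => place at 6.
994 hashes to 0; slot 0 is free => place at 0.
846 hashes to 6; 6,0 taken => place at 3.
538 hashes to 6; 6,0,3 taken => place at 1.
Table: [994, 538, ., 846, ., ., 902]

3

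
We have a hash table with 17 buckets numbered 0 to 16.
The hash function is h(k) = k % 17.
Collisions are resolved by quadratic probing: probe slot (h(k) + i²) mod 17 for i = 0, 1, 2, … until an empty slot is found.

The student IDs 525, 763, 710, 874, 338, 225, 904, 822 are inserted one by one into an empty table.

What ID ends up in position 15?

525

Insert 525: h=15, slot 15 empty → index 15.
Insert 763: h=15, slot 15 occupied → index 16.
Insert 710: h=13, slot 13 empty → index 13.
Insert 874: h=7, slot 7 empty → index 7.
Insert 338: h=15, slots 15,16 occupied → index 2.
Insert 225: h=4, slot 4 empty → index 4.
Insert 904: h=3, slot 3 empty → index 3.
Insert 822: h=6, slot 6 empty → index 6.
Table: [∅, ∅, 338, 904, 225, ∅, 822, 874, ∅, ∅, ∅, ∅, ∅, 710, ∅, 525, 763]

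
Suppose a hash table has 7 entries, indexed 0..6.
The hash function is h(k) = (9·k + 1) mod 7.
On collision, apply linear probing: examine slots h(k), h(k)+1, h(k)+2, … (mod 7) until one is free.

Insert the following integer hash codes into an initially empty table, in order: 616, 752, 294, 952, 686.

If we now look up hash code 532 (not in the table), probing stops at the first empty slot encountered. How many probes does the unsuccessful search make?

5

616 hashes to 1; slot 1 is free -> place at 1.
752 hashes to 0; slot 0 is free -> place at 0.
294 hashes to 1; 1 taken -> place at 2.
952 hashes to 1; 1,2 taken -> place at 3.
686 hashes to 1; 1,2,3 taken -> place at 4.
Table: [752, 616, 294, 952, 686, —, —]
Lookup 532: h=1, probe 1,2,3,4,5 → slot 5 empty, not found.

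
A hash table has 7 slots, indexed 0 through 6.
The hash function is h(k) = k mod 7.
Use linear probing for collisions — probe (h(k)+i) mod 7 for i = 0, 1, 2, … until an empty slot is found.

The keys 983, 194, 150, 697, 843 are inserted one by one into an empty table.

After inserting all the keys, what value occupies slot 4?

983: h=3 -> slot 3
194: h=5 -> slot 5
150: h=3, probe 3,4 -> slot 4
697: h=4, probe 4,5,6 -> slot 6
843: h=3, probe 3,4,5,6,0 -> slot 0
Table: [843, —, —, 983, 150, 194, 697]

150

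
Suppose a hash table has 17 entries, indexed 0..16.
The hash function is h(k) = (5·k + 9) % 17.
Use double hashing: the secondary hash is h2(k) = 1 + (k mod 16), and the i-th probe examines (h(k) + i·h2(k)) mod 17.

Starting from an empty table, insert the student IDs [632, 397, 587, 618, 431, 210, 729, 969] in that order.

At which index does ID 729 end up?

Insert 632: h=7, slot 7 empty -> index 7.
Insert 397: h=5, slot 5 empty -> index 5.
Insert 587: h=3, slot 3 empty -> index 3.
Insert 618: h=5, h2=11, slot 5 occupied -> index 16.
Insert 431: h=5, h2=16, slot 5 occupied -> index 4.
Insert 210: h=5, h2=3, slot 5 occupied -> index 8.
Insert 729: h=16, h2=10, slot 16 occupied -> index 9.
Insert 969: h=9, h2=10, slot 9 occupied -> index 2.
Table: [-, -, 969, 587, 431, 397, -, 632, 210, 729, -, -, -, -, -, -, 618]

9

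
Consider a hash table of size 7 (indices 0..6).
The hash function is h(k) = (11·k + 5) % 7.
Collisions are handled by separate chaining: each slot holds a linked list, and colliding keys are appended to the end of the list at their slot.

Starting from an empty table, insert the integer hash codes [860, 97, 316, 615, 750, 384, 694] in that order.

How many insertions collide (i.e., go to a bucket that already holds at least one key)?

Insert 860: h=1, bucket 1 empty -> new chain.
Insert 97: h=1, bucket 1 nonempty -> append to chain.
Insert 316: h=2, bucket 2 empty -> new chain.
Insert 615: h=1, bucket 1 nonempty -> append to chain.
Insert 750: h=2, bucket 2 nonempty -> append to chain.
Insert 384: h=1, bucket 1 nonempty -> append to chain.
Insert 694: h=2, bucket 2 nonempty -> append to chain.
Final buckets:
0: _
1: 860 -> 97 -> 615 -> 384
2: 316 -> 750 -> 694
3: _
4: _
5: _
6: _

5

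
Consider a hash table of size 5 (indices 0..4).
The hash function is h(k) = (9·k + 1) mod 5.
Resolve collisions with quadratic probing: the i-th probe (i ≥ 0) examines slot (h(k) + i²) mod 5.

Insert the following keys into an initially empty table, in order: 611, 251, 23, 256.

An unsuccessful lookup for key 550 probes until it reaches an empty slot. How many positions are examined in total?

611: h=0 => slot 0
251: h=0, probe 0,1 => slot 1
23: h=3 => slot 3
256: h=0, probe 0,1,4 => slot 4
Table: [611, 251, ∅, 23, 256]
Lookup 550: h=1, probe 1,2 → slot 2 empty, not found.

2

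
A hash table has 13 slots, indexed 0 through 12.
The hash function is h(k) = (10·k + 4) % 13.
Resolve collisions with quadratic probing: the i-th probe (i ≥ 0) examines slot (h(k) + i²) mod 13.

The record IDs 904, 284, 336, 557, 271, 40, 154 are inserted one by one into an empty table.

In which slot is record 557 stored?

904: h=9 => slot 9
284: h=10 => slot 10
336: h=10, probe 10,11 => slot 11
557: h=10, probe 10,11,1 => slot 1
271: h=10, probe 10,11,1,6 => slot 6
40: h=1, probe 1,2 => slot 2
154: h=10, probe 10,11,1,6,0 => slot 0
Table: [154, 557, 40, —, —, —, 271, —, —, 904, 284, 336, —]

1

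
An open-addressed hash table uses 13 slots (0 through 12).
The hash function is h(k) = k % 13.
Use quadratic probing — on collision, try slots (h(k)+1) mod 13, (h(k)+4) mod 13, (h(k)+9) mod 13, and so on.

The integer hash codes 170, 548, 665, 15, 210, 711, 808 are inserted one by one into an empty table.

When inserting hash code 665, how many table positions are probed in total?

170 hashes to 1; slot 1 is free => place at 1.
548 hashes to 2; slot 2 is free => place at 2.
665 hashes to 2; 2 taken => place at 3.
15 hashes to 2; 2,3 taken => place at 6.
210 hashes to 2; 2,3,6 taken => place at 11.
711 hashes to 9; slot 9 is free => place at 9.
808 hashes to 2; 2,3,6,11 taken => place at 5.
Table: [∅, 170, 548, 665, ∅, 808, 15, ∅, ∅, 711, ∅, 210, ∅]

2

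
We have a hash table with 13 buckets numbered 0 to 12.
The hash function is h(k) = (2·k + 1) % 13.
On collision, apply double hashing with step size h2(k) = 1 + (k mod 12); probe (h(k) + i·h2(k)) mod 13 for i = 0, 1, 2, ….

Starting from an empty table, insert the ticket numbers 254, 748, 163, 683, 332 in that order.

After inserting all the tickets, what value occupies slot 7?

748

Insert 254: h=2, slot 2 empty -> index 2.
Insert 748: h=2, h2=5, slot 2 occupied -> index 7.
Insert 163: h=2, h2=8, slot 2 occupied -> index 10.
Insert 683: h=2, h2=12, slot 2 occupied -> index 1.
Insert 332: h=2, h2=9, slot 2 occupied -> index 11.
Table: [—, 683, 254, —, —, —, —, 748, —, —, 163, 332, —]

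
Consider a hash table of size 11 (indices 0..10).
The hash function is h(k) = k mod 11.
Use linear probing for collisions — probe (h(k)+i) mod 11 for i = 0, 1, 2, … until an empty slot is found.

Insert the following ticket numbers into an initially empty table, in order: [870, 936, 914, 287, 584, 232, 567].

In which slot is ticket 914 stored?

870: h=1 -> slot 1
936: h=1, probe 1,2 -> slot 2
914: h=1, probe 1,2,3 -> slot 3
287: h=1, probe 1,2,3,4 -> slot 4
584: h=1, probe 1,2,3,4,5 -> slot 5
232: h=1, probe 1,2,3,4,5,6 -> slot 6
567: h=6, probe 6,7 -> slot 7
Table: [_, 870, 936, 914, 287, 584, 232, 567, _, _, _]

3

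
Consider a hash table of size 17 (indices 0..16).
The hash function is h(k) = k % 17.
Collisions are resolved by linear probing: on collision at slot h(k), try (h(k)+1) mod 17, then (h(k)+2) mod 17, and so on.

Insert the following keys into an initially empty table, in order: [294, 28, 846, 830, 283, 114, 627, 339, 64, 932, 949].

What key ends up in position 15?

114

294: h=5 -> slot 5
28: h=11 -> slot 11
846: h=13 -> slot 13
830: h=14 -> slot 14
283: h=11, probe 11,12 -> slot 12
114: h=12, probe 12,13,14,15 -> slot 15
627: h=15, probe 15,16 -> slot 16
339: h=16, probe 16,0 -> slot 0
64: h=13, probe 13,14,15,16,0,1 -> slot 1
932: h=14, probe 14,15,16,0,1,2 -> slot 2
949: h=14, probe 14,15,16,0,1,2,3 -> slot 3
Table: [339, 64, 932, 949, _, 294, _, _, _, _, _, 28, 283, 846, 830, 114, 627]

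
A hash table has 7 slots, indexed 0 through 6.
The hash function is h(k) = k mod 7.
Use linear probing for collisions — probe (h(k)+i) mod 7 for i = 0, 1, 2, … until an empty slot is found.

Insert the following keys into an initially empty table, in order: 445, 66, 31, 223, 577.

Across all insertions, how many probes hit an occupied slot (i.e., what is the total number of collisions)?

6

Insert 445: h=4, slot 4 empty => index 4.
Insert 66: h=3, slot 3 empty => index 3.
Insert 31: h=3, slots 3,4 occupied => index 5.
Insert 223: h=6, slot 6 empty => index 6.
Insert 577: h=3, slots 3,4,5,6 occupied => index 0.
Table: [577, -, -, 66, 445, 31, 223]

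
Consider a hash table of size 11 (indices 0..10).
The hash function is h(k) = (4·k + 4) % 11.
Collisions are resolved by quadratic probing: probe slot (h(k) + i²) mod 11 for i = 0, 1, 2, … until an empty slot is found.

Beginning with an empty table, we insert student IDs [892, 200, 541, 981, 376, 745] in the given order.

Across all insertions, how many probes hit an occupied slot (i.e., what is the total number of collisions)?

892: h=8 => slot 8
200: h=1 => slot 1
541: h=1, probe 1,2 => slot 2
981: h=1, probe 1,2,5 => slot 5
376: h=1, probe 1,2,5,10 => slot 10
745: h=3 => slot 3
Table: [∅, 200, 541, 745, ∅, 981, ∅, ∅, 892, ∅, 376]

6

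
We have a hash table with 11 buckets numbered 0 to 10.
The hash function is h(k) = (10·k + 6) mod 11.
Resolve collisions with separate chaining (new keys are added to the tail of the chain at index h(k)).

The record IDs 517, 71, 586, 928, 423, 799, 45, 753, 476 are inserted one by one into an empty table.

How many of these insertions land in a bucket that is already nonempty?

3

Insert 517: h=6, bucket 6 empty -> new chain.
Insert 71: h=1, bucket 1 empty -> new chain.
Insert 586: h=3, bucket 3 empty -> new chain.
Insert 928: h=2, bucket 2 empty -> new chain.
Insert 423: h=1, bucket 1 nonempty -> append to chain.
Insert 799: h=10, bucket 10 empty -> new chain.
Insert 45: h=5, bucket 5 empty -> new chain.
Insert 753: h=1, bucket 1 nonempty -> append to chain.
Insert 476: h=3, bucket 3 nonempty -> append to chain.
Final buckets:
0: .
1: 71 -> 423 -> 753
2: 928
3: 586 -> 476
4: .
5: 45
6: 517
7: .
8: .
9: .
10: 799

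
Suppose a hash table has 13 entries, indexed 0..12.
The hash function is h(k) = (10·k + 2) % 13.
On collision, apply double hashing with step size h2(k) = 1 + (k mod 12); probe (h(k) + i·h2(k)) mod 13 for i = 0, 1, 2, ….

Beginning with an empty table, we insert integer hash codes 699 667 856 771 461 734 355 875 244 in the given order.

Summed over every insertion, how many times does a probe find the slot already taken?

699 hashes to 11; slot 11 is free → place at 11.
667 hashes to 3; slot 3 is free → place at 3.
856 hashes to 8; slot 8 is free → place at 8.
771 hashes to 3, h2=4; 3 taken → place at 7.
461 hashes to 10; slot 10 is free → place at 10.
734 hashes to 10, h2=3; 10 taken → place at 0.
355 hashes to 3, h2=8; 3,11 taken → place at 6.
875 hashes to 3, h2=12; 3 taken → place at 2.
244 hashes to 11, h2=5; 11,3,8,0 taken → place at 5.
Table: [734, _, 875, 667, _, 244, 355, 771, 856, _, 461, 699, _]

9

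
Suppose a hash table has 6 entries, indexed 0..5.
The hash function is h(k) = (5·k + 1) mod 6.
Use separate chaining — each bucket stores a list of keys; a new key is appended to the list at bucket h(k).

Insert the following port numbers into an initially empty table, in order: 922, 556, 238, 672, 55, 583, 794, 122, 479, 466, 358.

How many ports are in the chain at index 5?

Insert 922: h=3, bucket 3 empty → new chain.
Insert 556: h=3, bucket 3 nonempty → append to chain.
Insert 238: h=3, bucket 3 nonempty → append to chain.
Insert 672: h=1, bucket 1 empty → new chain.
Insert 55: h=0, bucket 0 empty → new chain.
Insert 583: h=0, bucket 0 nonempty → append to chain.
Insert 794: h=5, bucket 5 empty → new chain.
Insert 122: h=5, bucket 5 nonempty → append to chain.
Insert 479: h=2, bucket 2 empty → new chain.
Insert 466: h=3, bucket 3 nonempty → append to chain.
Insert 358: h=3, bucket 3 nonempty → append to chain.
Final buckets:
0: 55 -> 583
1: 672
2: 479
3: 922 -> 556 -> 238 -> 466 -> 358
4: .
5: 794 -> 122

2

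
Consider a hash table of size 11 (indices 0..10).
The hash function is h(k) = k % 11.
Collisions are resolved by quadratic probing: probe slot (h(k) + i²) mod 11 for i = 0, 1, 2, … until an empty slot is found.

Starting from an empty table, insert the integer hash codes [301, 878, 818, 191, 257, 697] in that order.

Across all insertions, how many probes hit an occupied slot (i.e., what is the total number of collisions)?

301 hashes to 4; slot 4 is free -> place at 4.
878 hashes to 9; slot 9 is free -> place at 9.
818 hashes to 4; 4 taken -> place at 5.
191 hashes to 4; 4,5 taken -> place at 8.
257 hashes to 4; 4,5,8 taken -> place at 2.
697 hashes to 4; 4,5,8,2,9 taken -> place at 7.
Table: [∅, ∅, 257, ∅, 301, 818, ∅, 697, 191, 878, ∅]

11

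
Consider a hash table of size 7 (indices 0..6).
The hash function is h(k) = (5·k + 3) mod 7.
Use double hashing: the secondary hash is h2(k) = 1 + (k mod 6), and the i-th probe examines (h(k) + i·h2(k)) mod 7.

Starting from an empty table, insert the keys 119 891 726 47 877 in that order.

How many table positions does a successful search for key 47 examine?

Insert 119: h=3, slot 3 empty -> index 3.
Insert 891: h=6, slot 6 empty -> index 6.
Insert 726: h=0, slot 0 empty -> index 0.
Insert 47: h=0, h2=6, slots 0,6 occupied -> index 5.
Insert 877: h=6, h2=2, slot 6 occupied -> index 1.
Table: [726, 877, _, 119, _, 47, 891]
Lookup 47: h=0, h2=6, probe 0,6,5 → found at 5.

3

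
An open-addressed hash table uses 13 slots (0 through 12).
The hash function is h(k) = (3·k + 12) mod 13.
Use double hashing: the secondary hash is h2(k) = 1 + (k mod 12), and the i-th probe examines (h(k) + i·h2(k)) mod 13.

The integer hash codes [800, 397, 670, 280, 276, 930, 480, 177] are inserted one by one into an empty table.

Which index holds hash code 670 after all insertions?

800 hashes to 7; slot 7 is free -> place at 7.
397 hashes to 7, h2=2; 7 taken -> place at 9.
670 hashes to 7, h2=11; 7 taken -> place at 5.
280 hashes to 7, h2=5; 7 taken -> place at 12.
276 hashes to 8; slot 8 is free -> place at 8.
930 hashes to 7, h2=7; 7 taken -> place at 1.
480 hashes to 9, h2=1; 9 taken -> place at 10.
177 hashes to 10, h2=10; 10,7 taken -> place at 4.
Table: [—, 930, —, —, 177, 670, —, 800, 276, 397, 480, —, 280]

5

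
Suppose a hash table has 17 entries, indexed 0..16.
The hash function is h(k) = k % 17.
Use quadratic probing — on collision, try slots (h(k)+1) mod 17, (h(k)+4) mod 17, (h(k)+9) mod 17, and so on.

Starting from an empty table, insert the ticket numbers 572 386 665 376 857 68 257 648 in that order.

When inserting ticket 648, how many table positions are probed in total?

572: h=11 => slot 11
386: h=12 => slot 12
665: h=2 => slot 2
376: h=2, probe 2,3 => slot 3
857: h=7 => slot 7
68: h=0 => slot 0
257: h=2, probe 2,3,6 => slot 6
648: h=2, probe 2,3,6,11,1 => slot 1
Table: [68, 648, 665, 376, ., ., 257, 857, ., ., ., 572, 386, ., ., ., .]

5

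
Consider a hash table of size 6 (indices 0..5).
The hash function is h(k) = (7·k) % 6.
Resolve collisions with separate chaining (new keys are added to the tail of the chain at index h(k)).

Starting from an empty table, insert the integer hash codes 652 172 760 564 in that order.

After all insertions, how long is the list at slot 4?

3

652 → bucket 4
172 → bucket 4 (collision)
760 → bucket 4 (collision)
564 → bucket 0
Final buckets:
0: 564
1: .
2: .
3: .
4: 652 -> 172 -> 760
5: .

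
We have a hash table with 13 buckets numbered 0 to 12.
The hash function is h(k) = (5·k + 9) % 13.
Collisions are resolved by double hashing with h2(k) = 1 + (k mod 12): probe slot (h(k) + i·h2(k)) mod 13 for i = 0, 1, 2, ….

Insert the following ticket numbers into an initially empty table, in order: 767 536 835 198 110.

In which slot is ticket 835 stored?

767 hashes to 9; slot 9 is free -> place at 9.
536 hashes to 11; slot 11 is free -> place at 11.
835 hashes to 11, h2=8; 11 taken -> place at 6.
198 hashes to 11, h2=7; 11 taken -> place at 5.
110 hashes to 0; slot 0 is free -> place at 0.
Table: [110, ., ., ., ., 198, 835, ., ., 767, ., 536, .]

6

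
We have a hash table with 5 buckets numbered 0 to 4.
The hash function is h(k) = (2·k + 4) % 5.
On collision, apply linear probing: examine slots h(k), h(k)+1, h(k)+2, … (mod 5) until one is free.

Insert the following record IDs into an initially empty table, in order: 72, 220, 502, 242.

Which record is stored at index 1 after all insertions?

242

72 hashes to 3; slot 3 is free -> place at 3.
220 hashes to 4; slot 4 is free -> place at 4.
502 hashes to 3; 3,4 taken -> place at 0.
242 hashes to 3; 3,4,0 taken -> place at 1.
Table: [502, 242, -, 72, 220]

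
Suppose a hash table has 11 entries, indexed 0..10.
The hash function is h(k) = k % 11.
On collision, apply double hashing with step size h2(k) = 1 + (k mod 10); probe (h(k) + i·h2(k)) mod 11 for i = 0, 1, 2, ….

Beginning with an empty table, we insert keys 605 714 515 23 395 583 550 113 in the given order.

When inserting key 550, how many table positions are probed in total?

3

Insert 605: h=0, slot 0 empty → index 0.
Insert 714: h=10, slot 10 empty → index 10.
Insert 515: h=9, slot 9 empty → index 9.
Insert 23: h=1, slot 1 empty → index 1.
Insert 395: h=10, h2=6, slot 10 occupied → index 5.
Insert 583: h=0, h2=4, slot 0 occupied → index 4.
Insert 550: h=0, h2=1, slots 0,1 occupied → index 2.
Insert 113: h=3, slot 3 empty → index 3.
Table: [605, 23, 550, 113, 583, 395, —, —, —, 515, 714]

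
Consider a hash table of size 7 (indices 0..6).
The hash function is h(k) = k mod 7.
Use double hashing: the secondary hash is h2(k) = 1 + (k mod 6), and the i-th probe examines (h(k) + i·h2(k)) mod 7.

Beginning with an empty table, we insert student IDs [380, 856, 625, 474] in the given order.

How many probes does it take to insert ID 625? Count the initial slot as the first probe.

380: h=2 → slot 2
856: h=2, h2=5, probe 2,0 → slot 0
625: h=2, h2=2, probe 2,4 → slot 4
474: h=5 → slot 5
Table: [856, ., 380, ., 625, 474, .]

2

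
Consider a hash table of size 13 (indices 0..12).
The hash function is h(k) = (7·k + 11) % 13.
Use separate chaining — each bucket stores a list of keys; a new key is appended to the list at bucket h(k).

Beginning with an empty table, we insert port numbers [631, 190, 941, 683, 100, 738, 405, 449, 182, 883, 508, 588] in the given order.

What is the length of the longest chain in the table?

3

Insert 631: h=8, bucket 8 empty -> new chain.
Insert 190: h=2, bucket 2 empty -> new chain.
Insert 941: h=7, bucket 7 empty -> new chain.
Insert 683: h=8, bucket 8 nonempty -> append to chain.
Insert 100: h=9, bucket 9 empty -> new chain.
Insert 738: h=3, bucket 3 empty -> new chain.
Insert 405: h=12, bucket 12 empty -> new chain.
Insert 449: h=8, bucket 8 nonempty -> append to chain.
Insert 182: h=11, bucket 11 empty -> new chain.
Insert 883: h=4, bucket 4 empty -> new chain.
Insert 508: h=5, bucket 5 empty -> new chain.
Insert 588: h=6, bucket 6 empty -> new chain.
Final buckets:
0: .
1: .
2: 190
3: 738
4: 883
5: 508
6: 588
7: 941
8: 631 -> 683 -> 449
9: 100
10: .
11: 182
12: 405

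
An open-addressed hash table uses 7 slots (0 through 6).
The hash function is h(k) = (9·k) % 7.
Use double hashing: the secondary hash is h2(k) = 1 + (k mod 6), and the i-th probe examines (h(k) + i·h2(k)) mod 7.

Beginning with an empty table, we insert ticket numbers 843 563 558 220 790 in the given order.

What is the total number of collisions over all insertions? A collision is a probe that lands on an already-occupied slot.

843: h=6 → slot 6
563: h=6, h2=6, probe 6,5 → slot 5
558: h=3 → slot 3
220: h=6, h2=5, probe 6,4 → slot 4
790: h=5, h2=5, probe 5,3,1 → slot 1
Table: [∅, 790, ∅, 558, 220, 563, 843]

4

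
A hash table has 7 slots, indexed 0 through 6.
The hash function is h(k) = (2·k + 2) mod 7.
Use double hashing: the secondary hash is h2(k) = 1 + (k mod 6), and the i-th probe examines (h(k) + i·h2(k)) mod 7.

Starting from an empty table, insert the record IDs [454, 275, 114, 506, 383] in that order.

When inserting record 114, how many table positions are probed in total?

3

Insert 454: h=0, slot 0 empty -> index 0.
Insert 275: h=6, slot 6 empty -> index 6.
Insert 114: h=6, h2=1, slots 6,0 occupied -> index 1.
Insert 506: h=6, h2=3, slot 6 occupied -> index 2.
Insert 383: h=5, slot 5 empty -> index 5.
Table: [454, 114, 506, —, —, 383, 275]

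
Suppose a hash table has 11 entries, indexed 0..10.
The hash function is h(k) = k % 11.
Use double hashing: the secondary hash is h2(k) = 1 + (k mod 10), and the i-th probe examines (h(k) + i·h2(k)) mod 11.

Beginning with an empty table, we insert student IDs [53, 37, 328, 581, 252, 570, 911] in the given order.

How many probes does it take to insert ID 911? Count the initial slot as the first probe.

3

53: h=9 -> slot 9
37: h=4 -> slot 4
328: h=9, h2=9, probe 9,7 -> slot 7
581: h=9, h2=2, probe 9,0 -> slot 0
252: h=10 -> slot 10
570: h=9, h2=1, probe 9,10,0,1 -> slot 1
911: h=9, h2=2, probe 9,0,2 -> slot 2
Table: [581, 570, 911, _, 37, _, _, 328, _, 53, 252]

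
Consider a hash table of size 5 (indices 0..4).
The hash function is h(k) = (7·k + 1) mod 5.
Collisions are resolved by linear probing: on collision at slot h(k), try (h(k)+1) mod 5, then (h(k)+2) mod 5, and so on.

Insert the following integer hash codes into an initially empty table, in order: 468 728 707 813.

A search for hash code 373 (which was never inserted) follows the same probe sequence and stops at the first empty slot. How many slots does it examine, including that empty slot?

468: h=2 -> slot 2
728: h=2, probe 2,3 -> slot 3
707: h=0 -> slot 0
813: h=2, probe 2,3,4 -> slot 4
Table: [707, ∅, 468, 728, 813]
Lookup 373: h=2, probe 2,3,4,0,1 → slot 1 empty, not found.

5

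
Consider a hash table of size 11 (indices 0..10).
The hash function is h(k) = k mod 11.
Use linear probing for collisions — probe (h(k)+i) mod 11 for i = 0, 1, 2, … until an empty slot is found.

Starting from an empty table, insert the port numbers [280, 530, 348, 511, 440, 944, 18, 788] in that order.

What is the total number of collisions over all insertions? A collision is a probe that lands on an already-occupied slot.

Insert 280: h=5, slot 5 empty -> index 5.
Insert 530: h=2, slot 2 empty -> index 2.
Insert 348: h=7, slot 7 empty -> index 7.
Insert 511: h=5, slot 5 occupied -> index 6.
Insert 440: h=0, slot 0 empty -> index 0.
Insert 944: h=9, slot 9 empty -> index 9.
Insert 18: h=7, slot 7 occupied -> index 8.
Insert 788: h=7, slots 7,8,9 occupied -> index 10.
Table: [440, ∅, 530, ∅, ∅, 280, 511, 348, 18, 944, 788]

5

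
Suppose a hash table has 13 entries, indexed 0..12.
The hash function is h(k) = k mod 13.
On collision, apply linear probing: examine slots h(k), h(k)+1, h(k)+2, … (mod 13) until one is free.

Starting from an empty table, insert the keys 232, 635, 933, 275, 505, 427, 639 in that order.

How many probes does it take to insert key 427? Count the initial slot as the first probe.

232: h=11 → slot 11
635: h=11, probe 11,12 → slot 12
933: h=10 → slot 10
275: h=2 → slot 2
505: h=11, probe 11,12,0 → slot 0
427: h=11, probe 11,12,0,1 → slot 1
639: h=2, probe 2,3 → slot 3
Table: [505, 427, 275, 639, _, _, _, _, _, _, 933, 232, 635]

4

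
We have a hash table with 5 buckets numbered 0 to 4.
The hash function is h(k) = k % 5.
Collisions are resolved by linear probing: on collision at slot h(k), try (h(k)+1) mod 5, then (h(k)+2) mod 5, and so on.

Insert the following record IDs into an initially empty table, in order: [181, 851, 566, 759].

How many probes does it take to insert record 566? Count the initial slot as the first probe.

3

181 hashes to 1; slot 1 is free -> place at 1.
851 hashes to 1; 1 taken -> place at 2.
566 hashes to 1; 1,2 taken -> place at 3.
759 hashes to 4; slot 4 is free -> place at 4.
Table: [., 181, 851, 566, 759]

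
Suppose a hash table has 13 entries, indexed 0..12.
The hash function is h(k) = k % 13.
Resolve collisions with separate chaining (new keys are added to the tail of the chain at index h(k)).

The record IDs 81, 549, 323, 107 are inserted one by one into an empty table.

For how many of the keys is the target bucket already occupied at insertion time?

2

Insert 81: h=3, bucket 3 empty → new chain.
Insert 549: h=3, bucket 3 nonempty → append to chain.
Insert 323: h=11, bucket 11 empty → new chain.
Insert 107: h=3, bucket 3 nonempty → append to chain.
Final buckets:
0: .
1: .
2: .
3: 81 -> 549 -> 107
4: .
5: .
6: .
7: .
8: .
9: .
10: .
11: 323
12: .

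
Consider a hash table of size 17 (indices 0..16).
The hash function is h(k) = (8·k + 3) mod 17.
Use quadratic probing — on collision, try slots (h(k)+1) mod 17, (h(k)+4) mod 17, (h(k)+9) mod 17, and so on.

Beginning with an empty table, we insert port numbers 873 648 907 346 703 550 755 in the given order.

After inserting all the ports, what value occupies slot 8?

Insert 873: h=0, slot 0 empty => index 0.
Insert 648: h=2, slot 2 empty => index 2.
Insert 907: h=0, slot 0 occupied => index 1.
Insert 346: h=0, slots 0,1 occupied => index 4.
Insert 703: h=0, slots 0,1,4 occupied => index 9.
Insert 550: h=0, slots 0,1,4,9 occupied => index 16.
Insert 755: h=8, slot 8 empty => index 8.
Table: [873, 907, 648, ∅, 346, ∅, ∅, ∅, 755, 703, ∅, ∅, ∅, ∅, ∅, ∅, 550]

755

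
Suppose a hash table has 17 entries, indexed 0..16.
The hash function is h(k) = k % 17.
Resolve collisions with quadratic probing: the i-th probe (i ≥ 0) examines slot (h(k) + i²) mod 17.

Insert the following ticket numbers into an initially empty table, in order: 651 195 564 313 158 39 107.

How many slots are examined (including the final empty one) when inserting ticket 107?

4

651: h=5 -> slot 5
195: h=8 -> slot 8
564: h=3 -> slot 3
313: h=7 -> slot 7
158: h=5, probe 5,6 -> slot 6
39: h=5, probe 5,6,9 -> slot 9
107: h=5, probe 5,6,9,14 -> slot 14
Table: [-, -, -, 564, -, 651, 158, 313, 195, 39, -, -, -, -, 107, -, -]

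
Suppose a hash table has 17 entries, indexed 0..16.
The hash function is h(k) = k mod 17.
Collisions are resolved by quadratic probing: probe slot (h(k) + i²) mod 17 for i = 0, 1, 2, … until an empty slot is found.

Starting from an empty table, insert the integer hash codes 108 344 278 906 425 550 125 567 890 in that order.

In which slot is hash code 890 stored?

8

108: h=6 => slot 6
344: h=4 => slot 4
278: h=6, probe 6,7 => slot 7
906: h=5 => slot 5
425: h=0 => slot 0
550: h=6, probe 6,7,10 => slot 10
125: h=6, probe 6,7,10,15 => slot 15
567: h=6, probe 6,7,10,15,5,14 => slot 14
890: h=6, probe 6,7,10,15,5,14,8 => slot 8
Table: [425, ∅, ∅, ∅, 344, 906, 108, 278, 890, ∅, 550, ∅, ∅, ∅, 567, 125, ∅]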